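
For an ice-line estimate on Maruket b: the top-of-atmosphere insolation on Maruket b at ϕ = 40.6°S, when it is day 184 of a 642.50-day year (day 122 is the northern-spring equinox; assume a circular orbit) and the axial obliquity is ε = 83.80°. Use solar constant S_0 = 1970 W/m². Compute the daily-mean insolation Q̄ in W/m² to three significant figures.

Solar longitude: L_s = 360° × (184 − 122)/642.50 = 34.739°.
sin δ = sin 83.80° × sin 34.739° = 0.56651, so δ = +34.507°.
cos h₀ = −tan(-40.6°) tan(+34.507°) = 0.5892, h₀ = 0.9407 rad.
Bracket: h₀ sin ϕ sin δ + cos ϕ cos δ sin h₀ = 0.9407×-0.65077×0.56651 + 0.75927×0.82405×0.80797 = -0.346806 + 0.505528 = 0.158722.
Q̄ = (S_0/π) × [bracket] = (1970/π) × 0.158722 = 99.53 W/m².

Q̄ ≈ 99.5 W/m²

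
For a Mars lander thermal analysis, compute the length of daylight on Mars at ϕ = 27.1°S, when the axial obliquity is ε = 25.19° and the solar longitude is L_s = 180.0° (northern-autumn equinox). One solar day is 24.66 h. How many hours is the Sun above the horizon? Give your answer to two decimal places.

12.33 h

Solar declination: sin δ = sin ε · sin L_s = sin 25.19° × sin 180.0° = 0.00000, so δ = +0.000°.
cos h₀ = −tan ϕ · tan δ = −tan(-27.1°) × tan(+0.000°) = 0.0000, so h₀ = 1.5708 rad = 90.00°.
Daylight = 2h₀/(2π) × 24.66 h = (1.5708/π) × 24.66 = 12.33 h.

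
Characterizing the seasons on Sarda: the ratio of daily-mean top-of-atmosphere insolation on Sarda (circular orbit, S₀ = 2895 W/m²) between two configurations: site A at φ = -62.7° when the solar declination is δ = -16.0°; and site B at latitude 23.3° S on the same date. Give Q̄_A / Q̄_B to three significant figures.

— Configuration A (φ=-62.7°):
cos H₀ = −tan(-62.7°) tan(-16.000°) = -0.5556, H₀ = 2.1598 rad.
Bracket: H₀ sin φ sin δ + cos φ cos δ sin H₀ = 2.1598×-0.88862×-0.27564 + 0.45865×0.96126×0.83148 = 0.529020 + 0.366584 = 0.895604.
Q̄ = (S₀/π) × [bracket] = (2895/π) × 0.895604 = 825.31 W/m².
— Configuration B (φ=-23.3°):
cos H₀ = −tan(-23.3°) tan(-16.000°) = -0.1235, H₀ = 1.6946 rad.
Bracket: H₀ sin φ sin δ + cos φ cos δ sin H₀ = 1.6946×-0.39555×-0.27564 + 0.91845×0.96126×0.99235 = 0.184761 + 0.876115 = 1.060876.
Q̄ = (S₀/π) × [bracket] = (2895/π) × 1.060876 = 977.60 W/m².
Ratio Q̄_A / Q̄_B = 825.31 / 977.60 = 0.8442.

Q̄_A / Q̄_B ≈ 0.844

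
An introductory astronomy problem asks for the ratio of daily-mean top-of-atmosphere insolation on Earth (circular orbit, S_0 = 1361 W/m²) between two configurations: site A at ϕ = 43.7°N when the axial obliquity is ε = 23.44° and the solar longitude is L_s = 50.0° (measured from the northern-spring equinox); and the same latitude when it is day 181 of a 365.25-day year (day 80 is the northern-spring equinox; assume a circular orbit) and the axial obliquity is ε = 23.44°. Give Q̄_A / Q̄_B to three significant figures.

Q̄_A / Q̄_B ≈ 0.917

— Configuration A (ϕ=+43.7°):
Solar declination: sin δ = sin ε · sin L_s = sin 23.44° × sin 50.0° = 0.30472, so δ = +17.742°.
cos h₀ = −tan(+43.7°) tan(+17.742°) = -0.3057, h₀ = 1.8815 rad.
Bracket: h₀ sin ϕ sin δ + cos ϕ cos δ sin h₀ = 1.8815×0.69088×0.30472 + 0.72297×0.95244×0.95211 = 0.396103 + 0.655609 = 1.051712.
Q̄ = (S_0/π) × [bracket] = (1361/π) × 1.051712 = 455.62 W/m².
— Configuration B (ϕ=+43.7°):
Solar longitude: L_s = 360° × (181 − 80)/365.25 = 99.548°.
sin δ = sin 23.44° × sin 99.548° = 0.39228, so δ = +23.096°.
cos h₀ = −tan(+43.7°) tan(+23.096°) = -0.4075, h₀ = 1.9905 rad.
Bracket: h₀ sin ϕ sin δ + cos ϕ cos δ sin h₀ = 1.9905×0.69088×0.39228 + 0.72297×0.91985×0.91319 = 0.539462 + 0.607293 = 1.146755.
Q̄ = (S_0/π) × [bracket] = (1361/π) × 1.146755 = 496.80 W/m².
Ratio Q̄_A / Q̄_B = 455.62 / 496.80 = 0.9171.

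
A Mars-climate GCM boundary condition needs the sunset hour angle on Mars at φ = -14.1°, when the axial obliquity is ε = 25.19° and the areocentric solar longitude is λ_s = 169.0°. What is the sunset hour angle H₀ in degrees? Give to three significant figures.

H₀ = 88.8°

sin δ = sin 25.19° × sin 169.0° = 0.08121, so δ = +4.658°.
cos H₀ = −tan φ · tan δ = −tan(-14.1°) × tan(+4.658°) = 0.0205, so H₀ = 1.5503 rad = 88.83°.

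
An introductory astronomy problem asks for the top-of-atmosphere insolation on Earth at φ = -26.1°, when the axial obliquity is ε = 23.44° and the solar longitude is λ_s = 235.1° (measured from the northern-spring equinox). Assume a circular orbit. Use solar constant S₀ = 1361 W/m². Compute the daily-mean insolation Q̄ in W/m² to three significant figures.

Solar declination: sin δ = sin ε · sin λ_s = sin 23.44° × sin 235.1° = -0.32625, so δ = -19.041°.
cos H₀ = −tan(-26.1°) tan(-19.041°) = -0.1691, H₀ = 1.7407 rad.
Bracket: H₀ sin φ sin δ + cos φ cos δ sin H₀ = 1.7407×-0.43994×-0.32625 + 0.89803×0.94528×0.98560 = 0.249843 + 0.836666 = 1.086509.
Q̄ = (S₀/π) × [bracket] = (1361/π) × 1.086509 = 470.7 W/m².

Q̄ ≈ 471 W/m²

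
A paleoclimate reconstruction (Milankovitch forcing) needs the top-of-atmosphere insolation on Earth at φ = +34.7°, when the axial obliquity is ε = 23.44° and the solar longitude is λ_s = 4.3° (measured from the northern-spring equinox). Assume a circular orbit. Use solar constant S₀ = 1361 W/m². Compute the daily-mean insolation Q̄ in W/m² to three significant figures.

Solar declination: sin δ = sin ε · sin λ_s = sin 23.44° × sin 4.3° = 0.02983, so δ = +1.709°.
cos H₀ = −tan(+34.7°) tan(+1.709°) = -0.0207, H₀ = 1.5915 rad.
Bracket: H₀ sin φ sin δ + cos φ cos δ sin H₀ = 1.5915×0.56928×0.02983 + 0.82214×0.99956×0.99979 = 0.027026 + 0.821606 = 0.848632.
Q̄ = (S₀/π) × [bracket] = (1361/π) × 0.848632 = 367.6 W/m².

Q̄ ≈ 368 W/m²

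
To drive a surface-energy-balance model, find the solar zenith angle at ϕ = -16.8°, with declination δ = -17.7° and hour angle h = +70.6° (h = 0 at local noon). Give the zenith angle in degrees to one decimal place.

θ_z = 67.0°

cos θ_z = sin ϕ sin δ + cos ϕ cos δ cos h = 0.087875 + 0.302931 = 0.390806.
θ_z = arccos(0.390806) = 67.0°.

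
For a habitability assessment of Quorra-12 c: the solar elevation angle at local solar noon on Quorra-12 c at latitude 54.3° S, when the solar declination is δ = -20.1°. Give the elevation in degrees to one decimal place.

55.8°

At local noon the hour angle is zero, so the zenith angle equals |ϕ − δ| = |-54.3° − (-20.100°)| = 34.200°.
Elevation = 90° − 34.200° = 55.8°.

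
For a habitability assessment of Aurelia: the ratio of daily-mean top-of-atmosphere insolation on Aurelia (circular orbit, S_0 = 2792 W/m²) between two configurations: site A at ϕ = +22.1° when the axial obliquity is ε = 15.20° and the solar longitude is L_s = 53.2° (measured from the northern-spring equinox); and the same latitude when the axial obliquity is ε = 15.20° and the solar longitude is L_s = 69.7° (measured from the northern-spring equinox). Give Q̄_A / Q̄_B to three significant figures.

— Configuration A (ϕ=+22.1°):
Solar declination: sin δ = sin ε · sin L_s = sin 15.20° × sin 53.2° = 0.20994, so δ = +12.119°.
cos h₀ = −tan(+22.1°) tan(+12.119°) = -0.0872, h₀ = 1.6581 rad.
Bracket: h₀ sin ϕ sin δ + cos ϕ cos δ sin h₀ = 1.6581×0.37622×0.20994 + 0.92653×0.97771×0.99619 = 0.130963 + 0.902426 = 1.033389.
Q̄ = (S_0/π) × [bracket] = (2792/π) × 1.033389 = 918.39 W/m².
— Configuration B (ϕ=+22.1°):
Solar declination: sin δ = sin ε · sin L_s = sin 15.20° × sin 69.7° = 0.24590, so δ = +14.235°.
cos h₀ = −tan(+22.1°) tan(+14.235°) = -0.1030, h₀ = 1.6740 rad.
Bracket: h₀ sin ϕ sin δ + cos ϕ cos δ sin h₀ = 1.6740×0.37622×0.24590 + 0.92653×0.96929×0.99468 = 0.154866 + 0.893298 = 1.048164.
Q̄ = (S_0/π) × [bracket] = (2792/π) × 1.048164 = 931.53 W/m².
Ratio Q̄_A / Q̄_B = 918.39 / 931.53 = 0.9859.

Q̄_A / Q̄_B ≈ 0.986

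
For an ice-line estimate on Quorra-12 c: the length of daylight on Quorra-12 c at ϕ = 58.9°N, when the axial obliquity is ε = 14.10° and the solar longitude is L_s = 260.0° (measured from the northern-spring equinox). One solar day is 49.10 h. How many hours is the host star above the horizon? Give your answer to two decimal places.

Solar declination: sin δ = sin ε · sin L_s = sin 14.10° × sin 260.0° = -0.23991, so δ = -13.881°.
cos h₀ = −tan ϕ · tan δ = −tan(+58.9°) × tan(-13.881°) = 0.4097, so h₀ = 1.1487 rad = 65.82°.
Daylight = 2h₀/(2π) × 49.10 h = (1.1487/π) × 49.10 = 17.95 h.

17.95 h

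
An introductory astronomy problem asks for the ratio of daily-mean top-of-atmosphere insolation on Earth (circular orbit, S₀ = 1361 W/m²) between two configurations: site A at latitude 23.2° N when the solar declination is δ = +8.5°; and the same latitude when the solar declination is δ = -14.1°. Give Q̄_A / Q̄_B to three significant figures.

— Configuration A (φ=+23.2°):
cos H₀ = −tan(+23.2°) tan(+8.500°) = -0.0641, H₀ = 1.6349 rad.
Bracket: H₀ sin φ sin δ + cos φ cos δ sin H₀ = 1.6349×0.39394×0.14781 + 0.91914×0.98902×0.99795 = 0.095197 + 0.907184 = 1.002381.
Q̄ = (S₀/π) × [bracket] = (1361/π) × 1.002381 = 434.25 W/m².
— Configuration B (φ=+23.2°):
cos H₀ = −tan(+23.2°) tan(-14.100°) = 0.1077, H₀ = 1.4629 rad.
Bracket: H₀ sin φ sin δ + cos φ cos δ sin H₀ = 1.4629×0.39394×-0.24362 + 0.91914×0.96987×0.99419 = -0.140397 + 0.886267 = 0.745870.
Q̄ = (S₀/π) × [bracket] = (1361/π) × 0.745870 = 323.13 W/m².
Ratio Q̄_A / Q̄_B = 434.25 / 323.13 = 1.344.

Q̄_A / Q̄_B ≈ 1.34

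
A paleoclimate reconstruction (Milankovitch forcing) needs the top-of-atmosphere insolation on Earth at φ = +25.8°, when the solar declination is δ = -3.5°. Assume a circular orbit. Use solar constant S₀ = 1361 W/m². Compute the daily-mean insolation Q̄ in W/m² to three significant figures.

Q̄ ≈ 371 W/m²

cos H₀ = −tan(+25.8°) tan(-3.500°) = 0.0296, H₀ = 1.5412 rad.
Bracket: H₀ sin φ sin δ + cos φ cos δ sin H₀ = 1.5412×0.43523×-0.06105 + 0.90032×0.99813×0.99956 = -0.040951 + 0.898241 = 0.857290.
Q̄ = (S₀/π) × [bracket] = (1361/π) × 0.857290 = 371.4 W/m².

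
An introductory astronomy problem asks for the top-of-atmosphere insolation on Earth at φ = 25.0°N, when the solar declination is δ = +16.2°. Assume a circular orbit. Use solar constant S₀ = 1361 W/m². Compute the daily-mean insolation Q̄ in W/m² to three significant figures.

cos H₀ = −tan(+25.0°) tan(+16.200°) = -0.1355, H₀ = 1.7067 rad.
Bracket: H₀ sin φ sin δ + cos φ cos δ sin H₀ = 1.7067×0.42262×0.27899 + 0.90631×0.96029×0.99078 = 0.201231 + 0.862296 = 1.063527.
Q̄ = (S₀/π) × [bracket] = (1361/π) × 1.063527 = 460.7 W/m².

Q̄ ≈ 461 W/m²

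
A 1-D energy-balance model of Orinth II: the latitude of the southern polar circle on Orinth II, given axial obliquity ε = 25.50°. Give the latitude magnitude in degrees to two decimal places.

The polar circle is the lowest latitude that experiences at least one full rotation of continuous darkness at the northern-summer solstice; it lies at |φ| = 90° − ε = 90° − 25.50° = 64.50°.

64.50°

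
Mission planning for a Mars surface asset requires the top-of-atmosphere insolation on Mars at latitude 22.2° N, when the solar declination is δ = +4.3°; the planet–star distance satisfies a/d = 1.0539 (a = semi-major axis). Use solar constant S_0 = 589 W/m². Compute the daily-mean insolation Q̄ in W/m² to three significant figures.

cos h₀ = −tan(+22.2°) tan(+4.300°) = -0.0307, h₀ = 1.6015 rad.
Bracket: h₀ sin ϕ sin δ + cos ϕ cos δ sin h₀ = 1.6015×0.37784×0.07498 + 0.92587×0.99719×0.99953 = 0.045371 + 0.922834 = 0.968205.
Inverse-square distance factor (a/d)² = 1.0539² = 1.110705.
Q̄ = (S_0/π) × 1.110705 × [bracket] = (589/π) × 1.110705 × 0.968205 = 201.6 W/m².

Q̄ ≈ 202 W/m²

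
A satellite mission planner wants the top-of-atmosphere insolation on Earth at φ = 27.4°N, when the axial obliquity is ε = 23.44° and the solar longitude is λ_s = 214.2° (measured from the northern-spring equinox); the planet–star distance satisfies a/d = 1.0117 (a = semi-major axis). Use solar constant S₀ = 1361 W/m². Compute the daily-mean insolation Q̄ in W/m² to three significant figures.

Q̄ ≈ 315 W/m²

Solar declination: sin δ = sin ε · sin λ_s = sin 23.44° × sin 214.2° = -0.22359, so δ = -12.920°.
cos H₀ = −tan(+27.4°) tan(-12.920°) = 0.1189, H₀ = 1.4516 rad.
Bracket: H₀ sin φ sin δ + cos φ cos δ sin H₀ = 1.4516×0.46020×-0.22359 + 0.88782×0.97468×0.99291 = -0.149364 + 0.859205 = 0.709841.
Inverse-square distance factor (a/d)² = 1.0117² = 1.023537.
Q̄ = (S₀/π) × 1.023537 × [bracket] = (1361/π) × 1.023537 × 0.709841 = 314.8 W/m².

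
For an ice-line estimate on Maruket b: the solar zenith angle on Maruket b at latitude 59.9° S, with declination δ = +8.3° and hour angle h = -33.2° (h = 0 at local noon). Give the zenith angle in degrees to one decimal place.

θ_z = 73.1°

cos θ_z = sin φ sin δ + cos φ cos δ cos h = -0.124890 + 0.415251 = 0.290361.
θ_z = arccos(0.290361) = 73.1°.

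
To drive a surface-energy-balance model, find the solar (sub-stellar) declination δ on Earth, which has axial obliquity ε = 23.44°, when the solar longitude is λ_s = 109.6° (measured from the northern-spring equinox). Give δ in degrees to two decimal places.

sin δ = sin ε · sin λ_s = sin 23.44° × sin 109.6° = 0.374740.
δ = arcsin(0.374740) = +22.01°.

δ = +22.01°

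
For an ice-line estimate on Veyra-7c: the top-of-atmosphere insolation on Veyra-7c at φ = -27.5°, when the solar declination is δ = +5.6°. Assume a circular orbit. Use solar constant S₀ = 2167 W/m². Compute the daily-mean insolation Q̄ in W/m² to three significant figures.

cos H₀ = −tan(-27.5°) tan(+5.600°) = 0.0510, H₀ = 1.5197 rad.
Bracket: H₀ sin φ sin δ + cos φ cos δ sin H₀ = 1.5197×-0.46175×0.09758 + 0.88701×0.99523×0.99870 = -0.068474 + 0.881631 = 0.813157.
Q̄ = (S₀/π) × [bracket] = (2167/π) × 0.813157 = 560.9 W/m².

Q̄ ≈ 561 W/m²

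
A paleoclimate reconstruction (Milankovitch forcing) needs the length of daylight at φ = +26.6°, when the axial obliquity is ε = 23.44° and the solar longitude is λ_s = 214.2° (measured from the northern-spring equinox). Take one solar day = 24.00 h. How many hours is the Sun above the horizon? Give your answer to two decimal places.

11.12 h

Solar declination: sin δ = sin ε · sin λ_s = sin 23.44° × sin 214.2° = -0.22359, so δ = -12.920°.
cos H₀ = −tan φ · tan δ = −tan(+26.6°) × tan(-12.920°) = 0.1149, so H₀ = 1.4557 rad = 83.40°.
Daylight = 2H₀/(2π) × 24.00 h = (1.4557/π) × 24.00 = 11.12 h.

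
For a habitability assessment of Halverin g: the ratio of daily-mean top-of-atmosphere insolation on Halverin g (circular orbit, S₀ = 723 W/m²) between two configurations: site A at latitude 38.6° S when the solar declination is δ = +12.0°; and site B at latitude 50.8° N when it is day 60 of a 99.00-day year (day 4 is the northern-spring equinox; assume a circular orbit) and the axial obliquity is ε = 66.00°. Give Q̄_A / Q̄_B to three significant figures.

— Configuration A (φ=-38.6°):
cos H₀ = −tan(-38.6°) tan(+12.000°) = 0.1697, H₀ = 1.4003 rad.
Bracket: H₀ sin φ sin δ + cos φ cos δ sin H₀ = 1.4003×-0.62388×0.20791 + 0.78152×0.97815×0.98550 = -0.181634 + 0.753359 = 0.571725.
Q̄ = (S₀/π) × [bracket] = (723/π) × 0.571725 = 131.58 W/m².
— Configuration B (φ=+50.8°):
Solar longitude: λ_s = 360° × (60 − 4)/99.00 = 203.636°.
sin δ = sin 66.00° × sin 203.636° = -0.36627, so δ = -21.486°.
cos H₀ = −tan(+50.8°) tan(-21.486°) = 0.4826, H₀ = 1.0671 rad.
Bracket: H₀ sin φ sin δ + cos φ cos δ sin H₀ = 1.0671×0.77494×-0.36627 + 0.63203×0.93051×0.87583 = -0.302883 + 0.515085 = 0.212202.
Q̄ = (S₀/π) × [bracket] = (723/π) × 0.212202 = 48.836 W/m².
Ratio Q̄_A / Q̄_B = 131.58 / 48.836 = 2.694.

Q̄_A / Q̄_B ≈ 2.69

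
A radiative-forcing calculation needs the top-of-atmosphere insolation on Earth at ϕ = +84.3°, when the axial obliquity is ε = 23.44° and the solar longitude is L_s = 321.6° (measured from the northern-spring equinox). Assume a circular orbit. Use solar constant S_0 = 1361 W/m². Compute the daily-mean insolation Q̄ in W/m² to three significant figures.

Solar declination: sin δ = sin ε · sin L_s = sin 23.44° × sin 321.6° = -0.24709, so δ = -14.305°.
cos h₀ = −tan(+84.3°) tan(-14.305°) = 2.5547 ≥ 1 ⇒ polar night, h₀ = 0 and Q̄ = 0.

Q̄ ≈ 0.00 W/m²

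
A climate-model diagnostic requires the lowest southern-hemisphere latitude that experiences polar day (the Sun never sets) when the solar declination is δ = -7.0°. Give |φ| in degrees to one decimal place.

Polar day requires cos H₀ = −tan φ tan δ ≤ −1, i.e. tan φ tan δ ≥ 1.
The boundary is |tan φ| · |tan δ| = 1, so |φ| = 90° − |δ| = 90° − 7.0° = 83.0° in the southern hemisphere.

|φ| = 83.0°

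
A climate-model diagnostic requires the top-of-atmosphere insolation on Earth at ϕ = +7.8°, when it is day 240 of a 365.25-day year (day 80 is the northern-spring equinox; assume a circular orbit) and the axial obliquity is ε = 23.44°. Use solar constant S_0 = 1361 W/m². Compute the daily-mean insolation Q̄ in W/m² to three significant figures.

Q̄ ≈ 438 W/m²

Solar longitude: L_s = 360° × (240 − 80)/365.25 = 157.700°.
sin δ = sin 23.44° × sin 157.700° = 0.15094, so δ = +8.682°.
cos h₀ = −tan(+7.8°) tan(+8.682°) = -0.0209, h₀ = 1.5917 rad.
Bracket: h₀ sin ϕ sin δ + cos ϕ cos δ sin h₀ = 1.5917×0.13572×0.15094 + 0.99075×0.98854×0.99978 = 0.032607 + 0.979181 = 1.011788.
Q̄ = (S_0/π) × [bracket] = (1361/π) × 1.011788 = 438.3 W/m².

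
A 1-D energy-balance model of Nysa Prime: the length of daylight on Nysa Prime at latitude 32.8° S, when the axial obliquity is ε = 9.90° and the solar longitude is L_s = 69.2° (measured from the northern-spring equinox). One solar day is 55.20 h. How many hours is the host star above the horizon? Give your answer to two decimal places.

25.75 h

Solar declination: sin δ = sin ε · sin L_s = sin 9.90° × sin 69.2° = 0.16072, so δ = +9.249°.
cos h₀ = −tan ϕ · tan δ = −tan(-32.8°) × tan(+9.249°) = 0.1049, so h₀ = 1.4657 rad = 83.98°.
Daylight = 2h₀/(2π) × 55.20 h = (1.4657/π) × 55.20 = 25.75 h.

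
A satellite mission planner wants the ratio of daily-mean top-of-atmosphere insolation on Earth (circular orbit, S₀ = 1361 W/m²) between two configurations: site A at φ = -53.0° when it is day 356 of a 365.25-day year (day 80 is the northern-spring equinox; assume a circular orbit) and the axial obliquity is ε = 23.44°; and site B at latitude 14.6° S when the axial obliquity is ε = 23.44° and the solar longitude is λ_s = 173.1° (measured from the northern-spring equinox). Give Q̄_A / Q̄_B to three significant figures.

— Configuration A (φ=-53.0°):
Solar longitude: λ_s = 360° × (356 − 80)/365.25 = 272.033°.
sin δ = sin 23.44° × sin 272.033° = -0.39754, so δ = -23.424°.
cos H₀ = −tan(-53.0°) tan(-23.424°) = -0.5749, H₀ = 2.1833 rad.
Bracket: H₀ sin φ sin δ + cos φ cos δ sin H₀ = 2.1833×-0.79864×-0.39754 + 0.60182×0.91759×0.81820 = 0.693179 + 0.451830 = 1.145009.
Q̄ = (S₀/π) × [bracket] = (1361/π) × 1.145009 = 496.04 W/m².
— Configuration B (φ=-14.6°):
Solar declination: sin δ = sin ε · sin λ_s = sin 23.44° × sin 173.1° = 0.04779, so δ = +2.739°.
cos H₀ = −tan(-14.6°) tan(+2.739°) = 0.0125, H₀ = 1.5583 rad.
Bracket: H₀ sin φ sin δ + cos φ cos δ sin H₀ = 1.5583×-0.25207×0.04779 + 0.96771×0.99886×0.99992 = -0.018772 + 0.966529 = 0.947757.
Q̄ = (S₀/π) × [bracket] = (1361/π) × 0.947757 = 410.59 W/m².
Ratio Q̄_A / Q̄_B = 496.04 / 410.59 = 1.208.

Q̄_A / Q̄_B ≈ 1.21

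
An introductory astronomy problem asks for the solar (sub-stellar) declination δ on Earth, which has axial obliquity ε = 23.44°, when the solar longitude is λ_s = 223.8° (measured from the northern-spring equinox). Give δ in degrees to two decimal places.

δ = -15.98°

sin δ = sin ε · sin λ_s = sin 23.44° × sin 223.8° = -0.275327.
δ = arcsin(-0.275327) = -15.98°.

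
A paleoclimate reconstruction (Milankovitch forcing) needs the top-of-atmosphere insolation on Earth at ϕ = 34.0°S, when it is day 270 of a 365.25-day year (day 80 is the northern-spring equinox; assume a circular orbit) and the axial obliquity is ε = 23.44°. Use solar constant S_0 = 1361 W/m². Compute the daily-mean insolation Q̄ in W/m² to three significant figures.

Q̄ ≈ 378 W/m²

Solar longitude: L_s = 360° × (270 − 80)/365.25 = 187.269°.
sin δ = sin 23.44° × sin 187.269° = -0.05033, so δ = -2.885°.
cos h₀ = −tan(-34.0°) tan(-2.885°) = -0.0340, h₀ = 1.6048 rad.
Bracket: h₀ sin ϕ sin δ + cos ϕ cos δ sin h₀ = 1.6048×-0.55919×-0.05033 + 0.82904×0.99873×0.99942 = 0.045166 + 0.827507 = 0.872673.
Q̄ = (S_0/π) × [bracket] = (1361/π) × 0.872673 = 378.1 W/m².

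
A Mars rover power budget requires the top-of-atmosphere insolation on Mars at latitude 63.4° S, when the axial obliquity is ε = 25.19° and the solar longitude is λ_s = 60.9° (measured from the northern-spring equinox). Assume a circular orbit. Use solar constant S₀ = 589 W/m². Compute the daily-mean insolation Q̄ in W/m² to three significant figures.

Solar declination: sin δ = sin ε · sin λ_s = sin 25.19° × sin 60.9° = 0.37190, so δ = +21.833°.
cos H₀ = −tan(-63.4°) tan(+21.833°) = 0.8000, H₀ = 0.6434 rad.
Bracket: H₀ sin φ sin δ + cos φ cos δ sin H₀ = 0.6434×-0.89415×0.37190 + 0.44776×0.92827×0.59994 = -0.213953 + 0.249360 = 0.035407.
Q̄ = (S₀/π) × [bracket] = (589/π) × 0.035407 = 6.638 W/m².

Q̄ ≈ 6.64 W/m²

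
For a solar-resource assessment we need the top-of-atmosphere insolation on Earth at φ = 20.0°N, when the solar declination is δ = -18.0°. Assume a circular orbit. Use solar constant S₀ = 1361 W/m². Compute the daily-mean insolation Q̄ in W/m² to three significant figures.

cos H₀ = −tan(+20.0°) tan(-18.000°) = 0.1183, H₀ = 1.4523 rad.
Bracket: H₀ sin φ sin δ + cos φ cos δ sin H₀ = 1.4523×0.34202×-0.30902 + 0.93969×0.95106×0.99298 = -0.153495 + 0.887428 = 0.733933.
Q̄ = (S₀/π) × [bracket] = (1361/π) × 0.733933 = 318.0 W/m².

Q̄ ≈ 318 W/m²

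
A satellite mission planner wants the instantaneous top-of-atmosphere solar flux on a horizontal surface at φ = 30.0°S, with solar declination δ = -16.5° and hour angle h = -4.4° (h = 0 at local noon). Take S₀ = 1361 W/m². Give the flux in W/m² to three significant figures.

cos θ_z = sin φ sin δ + cos φ cos δ cos h = 0.142008 + 0.827915 = 0.969923.
Flux = S₀ · cos θ_z = 1361 × 0.969923 = 1320 W/m².

1.32e+03 W/m²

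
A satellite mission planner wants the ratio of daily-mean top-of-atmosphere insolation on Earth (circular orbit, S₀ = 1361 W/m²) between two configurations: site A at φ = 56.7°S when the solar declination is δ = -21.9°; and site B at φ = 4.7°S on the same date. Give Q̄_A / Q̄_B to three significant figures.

Q̄_A / Q̄_B ≈ 1.13

— Configuration A (φ=-56.7°):
cos H₀ = −tan(-56.7°) tan(-21.900°) = -0.6120, H₀ = 2.2294 rad.
Bracket: H₀ sin φ sin δ + cos φ cos δ sin H₀ = 2.2294×-0.83581×-0.37299 + 0.54902×0.92784×0.79087 = 0.695013 + 0.402871 = 1.097884.
Q̄ = (S₀/π) × [bracket] = (1361/π) × 1.097884 = 475.63 W/m².
— Configuration B (φ=-4.7°):
cos H₀ = −tan(-4.7°) tan(-21.900°) = -0.0331, H₀ = 1.6039 rad.
Bracket: H₀ sin φ sin δ + cos φ cos δ sin H₀ = 1.6039×-0.08194×-0.37299 + 0.99664×0.92784×0.99945 = 0.049020 + 0.924214 = 0.973234.
Q̄ = (S₀/π) × [bracket] = (1361/π) × 0.973234 = 421.62 W/m².
Ratio Q̄_A / Q̄_B = 475.63 / 421.62 = 1.128.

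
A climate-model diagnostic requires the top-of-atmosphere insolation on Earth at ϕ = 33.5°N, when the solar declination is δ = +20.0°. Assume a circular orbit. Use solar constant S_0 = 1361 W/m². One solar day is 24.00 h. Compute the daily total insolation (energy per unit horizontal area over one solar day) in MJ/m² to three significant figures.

cos h₀ = −tan(+33.5°) tan(+20.000°) = -0.2409, h₀ = 1.8141 rad.
Bracket: h₀ sin ϕ sin δ + cos ϕ cos δ sin h₀ = 1.8141×0.55194×0.34202 + 0.83389×0.93969×0.97055 = 0.342456 + 0.760521 = 1.102977.
Q̄ = (S_0/π) × [bracket] = (1361/π) × 1.102977 = 477.83 W/m².
Daily total = Q̄ × 24.00 h × 3600 s/h = 477.83 × 24.00 × 3600 / 10⁶ = 41.28 MJ/m².

41.3 MJ/m²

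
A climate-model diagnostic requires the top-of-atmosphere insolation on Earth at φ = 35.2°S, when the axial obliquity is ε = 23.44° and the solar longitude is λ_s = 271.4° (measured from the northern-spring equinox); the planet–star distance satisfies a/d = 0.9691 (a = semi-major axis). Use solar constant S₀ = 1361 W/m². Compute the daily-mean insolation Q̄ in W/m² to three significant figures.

Solar declination: sin δ = sin ε · sin λ_s = sin 23.44° × sin 271.4° = -0.39767, so δ = -23.433°.
cos H₀ = −tan(-35.2°) tan(-23.433°) = -0.3057, H₀ = 1.8815 rad.
Bracket: H₀ sin φ sin δ + cos φ cos δ sin H₀ = 1.8815×-0.57643×-0.39767 + 0.81714×0.91753×0.95212 = 0.431294 + 0.713852 = 1.145146.
Inverse-square distance factor (a/d)² = 0.9691² = 0.939155.
Q̄ = (S₀/π) × 0.939155 × [bracket] = (1361/π) × 0.939155 × 1.145146 = 465.9 W/m².

Q̄ ≈ 466 W/m²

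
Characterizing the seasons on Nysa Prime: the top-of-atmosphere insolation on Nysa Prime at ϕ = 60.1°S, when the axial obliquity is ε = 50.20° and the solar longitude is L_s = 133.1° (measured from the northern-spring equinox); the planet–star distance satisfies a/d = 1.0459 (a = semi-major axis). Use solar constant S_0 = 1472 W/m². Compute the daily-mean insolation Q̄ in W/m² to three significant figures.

Solar declination: sin δ = sin ε · sin L_s = sin 50.20° × sin 133.1° = 0.56097, so δ = +34.123°.
cos h₀ = −tan(-60.1°) tan(+34.123°) = 1.1784 ≥ 1 ⇒ polar night, h₀ = 0 and Q̄ = 0.
Inverse-square distance factor (a/d)² = 1.0459² = 1.093907.

Q̄ ≈ 0.00 W/m²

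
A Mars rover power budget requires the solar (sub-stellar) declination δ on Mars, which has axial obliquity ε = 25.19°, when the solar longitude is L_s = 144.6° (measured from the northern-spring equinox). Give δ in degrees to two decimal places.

sin δ = sin ε · sin L_s = sin 25.19° × sin 144.6° = 0.246554.
δ = arcsin(0.246554) = +14.27°.

δ = +14.27°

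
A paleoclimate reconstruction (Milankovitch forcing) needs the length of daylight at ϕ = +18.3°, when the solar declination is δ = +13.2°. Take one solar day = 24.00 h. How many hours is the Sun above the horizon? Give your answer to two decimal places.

cos h₀ = −tan ϕ · tan δ = −tan(+18.3°) × tan(+13.200°) = -0.0776, so h₀ = 1.6484 rad = 94.45°.
Daylight = 2h₀/(2π) × 24.00 h = (1.6484/π) × 24.00 = 12.59 h.

12.59 h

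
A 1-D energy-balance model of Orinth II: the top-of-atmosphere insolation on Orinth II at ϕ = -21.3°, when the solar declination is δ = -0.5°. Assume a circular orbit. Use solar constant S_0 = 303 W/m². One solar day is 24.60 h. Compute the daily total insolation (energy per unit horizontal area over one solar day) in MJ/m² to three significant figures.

cos h₀ = −tan(-21.3°) tan(-0.500°) = -0.0034, h₀ = 1.5742 rad.
Bracket: h₀ sin ϕ sin δ + cos ϕ cos δ sin h₀ = 1.5742×-0.36325×-0.00873 + 0.93169×0.99996×0.99999 = 0.004992 + 0.931643 = 0.936635.
Q̄ = (S_0/π) × [bracket] = (303/π) × 0.936635 = 90.336 W/m².
Daily total = Q̄ × 24.60 h × 3600 s/h = 90.336 × 24.60 × 3600 / 10⁶ = 8.000 MJ/m².

8.00 MJ/m²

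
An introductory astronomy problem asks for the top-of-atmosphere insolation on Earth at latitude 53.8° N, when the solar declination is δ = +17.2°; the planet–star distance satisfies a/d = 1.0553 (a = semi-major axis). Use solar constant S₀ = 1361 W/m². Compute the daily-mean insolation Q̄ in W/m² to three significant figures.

cos H₀ = −tan(+53.8°) tan(+17.200°) = -0.4229, H₀ = 2.0075 rad.
Bracket: H₀ sin φ sin δ + cos φ cos δ sin H₀ = 2.0075×0.80696×0.29571 + 0.59061×0.95528×0.90615 = 0.479042 + 0.511248 = 0.990290.
Inverse-square distance factor (a/d)² = 1.0553² = 1.113658.
Q̄ = (S₀/π) × 1.113658 × [bracket] = (1361/π) × 1.113658 × 0.990290 = 477.8 W/m².

Q̄ ≈ 478 W/m²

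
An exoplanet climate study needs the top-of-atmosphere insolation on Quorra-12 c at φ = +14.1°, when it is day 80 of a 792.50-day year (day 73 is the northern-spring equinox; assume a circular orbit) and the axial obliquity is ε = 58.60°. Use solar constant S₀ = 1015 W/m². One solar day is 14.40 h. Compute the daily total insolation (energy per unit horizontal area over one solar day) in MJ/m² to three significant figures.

16.5 MJ/m²

Solar longitude: λ_s = 360° × (80 − 73)/792.50 = 3.180°.
sin δ = sin 58.60° × sin 3.180° = 0.04735, so δ = +2.714°.
cos H₀ = −tan(+14.1°) tan(+2.714°) = -0.0119, H₀ = 1.5827 rad.
Bracket: H₀ sin φ sin δ + cos φ cos δ sin H₀ = 1.5827×0.24362×0.04735 + 0.96987×0.99888×0.99993 = 0.018257 + 0.968716 = 0.986973.
Q̄ = (S₀/π) × [bracket] = (1015/π) × 0.986973 = 318.88 W/m².
Daily total = Q̄ × 14.40 h × 3600 s/h = 318.88 × 14.40 × 3600 / 10⁶ = 16.53 MJ/m².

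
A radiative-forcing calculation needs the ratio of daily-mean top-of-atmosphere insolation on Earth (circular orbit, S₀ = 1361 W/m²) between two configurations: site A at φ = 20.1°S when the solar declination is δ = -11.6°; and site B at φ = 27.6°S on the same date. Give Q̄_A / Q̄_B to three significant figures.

Q̄_A / Q̄_B ≈ 1.01

— Configuration A (φ=-20.1°):
cos H₀ = −tan(-20.1°) tan(-11.600°) = -0.0751, H₀ = 1.6460 rad.
Bracket: H₀ sin φ sin δ + cos φ cos δ sin H₀ = 1.6460×-0.34366×-0.20108 + 0.93909×0.97958×0.99717 = 0.113744 + 0.917310 = 1.031054.
Q̄ = (S₀/π) × [bracket] = (1361/π) × 1.031054 = 446.67 W/m².
— Configuration B (φ=-27.6°):
cos H₀ = −tan(-27.6°) tan(-11.600°) = -0.1073, H₀ = 1.6783 rad.
Bracket: H₀ sin φ sin δ + cos φ cos δ sin H₀ = 1.6783×-0.46330×-0.20108 + 0.88620×0.97958×0.99423 = 0.156351 + 0.863095 = 1.019446.
Q̄ = (S₀/π) × [bracket] = (1361/π) × 1.019446 = 441.64 W/m².
Ratio Q̄_A / Q̄_B = 446.67 / 441.64 = 1.011.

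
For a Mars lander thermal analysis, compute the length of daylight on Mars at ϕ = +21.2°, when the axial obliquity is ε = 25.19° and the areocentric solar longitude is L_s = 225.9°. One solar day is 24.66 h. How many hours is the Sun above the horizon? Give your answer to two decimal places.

sin δ = sin 25.19° × sin 225.9° = -0.30565, so δ = -17.797°.
cos h₀ = −tan ϕ · tan δ = −tan(+21.2°) × tan(-17.797°) = 0.1245, so h₀ = 1.4460 rad = 82.85°.
Daylight = 2h₀/(2π) × 24.66 h = (1.4460/π) × 24.66 = 11.35 h.

11.35 h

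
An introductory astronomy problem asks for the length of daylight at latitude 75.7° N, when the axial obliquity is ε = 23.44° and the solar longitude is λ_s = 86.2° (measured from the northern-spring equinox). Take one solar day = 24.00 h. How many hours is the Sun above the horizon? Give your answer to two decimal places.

Solar declination: sin δ = sin ε · sin λ_s = sin 23.44° × sin 86.2° = 0.39691, so δ = +23.385°.
Sunrise equation: cos H₀ = −tan φ · tan δ = -1.6965 ≤ −1, so the Sun never sets (polar day) and H₀ = π.
Daylight = 2H₀/(2π) × 24.00 h = (3.1416/π) × 24.00 = 24.00 h.

24.00 h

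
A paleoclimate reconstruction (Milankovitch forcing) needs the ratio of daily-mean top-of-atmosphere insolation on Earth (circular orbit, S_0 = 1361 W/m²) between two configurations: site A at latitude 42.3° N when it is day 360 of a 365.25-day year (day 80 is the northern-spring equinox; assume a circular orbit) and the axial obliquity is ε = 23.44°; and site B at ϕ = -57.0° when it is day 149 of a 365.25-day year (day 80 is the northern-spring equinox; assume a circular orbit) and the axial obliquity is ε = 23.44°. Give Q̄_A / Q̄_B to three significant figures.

— Configuration A (ϕ=+42.3°):
Solar longitude: L_s = 360° × (360 − 80)/365.25 = 275.975°.
sin δ = sin 23.44° × sin 275.975° = -0.39563, so δ = -23.305°.
cos h₀ = −tan(+42.3°) tan(-23.305°) = 0.3920, h₀ = 1.1680 rad.
Bracket: h₀ sin ϕ sin δ + cos ϕ cos δ sin h₀ = 1.1680×0.67301×-0.39563 + 0.73963×0.91841×0.91998 = -0.310995 + 0.624927 = 0.313932.
Q̄ = (S_0/π) × [bracket] = (1361/π) × 0.313932 = 136.00 W/m².
— Configuration B (ϕ=-57.0°):
Solar longitude: L_s = 360° × (149 − 80)/365.25 = 68.008°.
sin δ = sin 23.44° × sin 68.008° = 0.36884, so δ = +21.644°.
cos h₀ = −tan(-57.0°) tan(+21.644°) = 0.6111, h₀ = 0.9134 rad.
Bracket: h₀ sin ϕ sin δ + cos ϕ cos δ sin h₀ = 0.9134×-0.83867×0.36884 + 0.54464×0.92949×0.79159 = -0.282547 + 0.400732 = 0.118185.
Q̄ = (S_0/π) × [bracket] = (1361/π) × 0.118185 = 51.200 W/m².
Ratio Q̄_A / Q̄_B = 136.00 / 51.200 = 2.656.

Q̄_A / Q̄_B ≈ 2.66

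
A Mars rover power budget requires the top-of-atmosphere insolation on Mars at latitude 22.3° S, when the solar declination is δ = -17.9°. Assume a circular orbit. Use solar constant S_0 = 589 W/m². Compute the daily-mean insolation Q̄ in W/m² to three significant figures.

cos h₀ = −tan(-22.3°) tan(-17.900°) = -0.1325, h₀ = 1.7037 rad.
Bracket: h₀ sin ϕ sin δ + cos ϕ cos δ sin h₀ = 1.7037×-0.37946×-0.30736 + 0.92521×0.95159×0.99119 = 0.198704 + 0.872664 = 1.071368.
Q̄ = (S_0/π) × [bracket] = (589/π) × 1.071368 = 200.9 W/m².

Q̄ ≈ 201 W/m²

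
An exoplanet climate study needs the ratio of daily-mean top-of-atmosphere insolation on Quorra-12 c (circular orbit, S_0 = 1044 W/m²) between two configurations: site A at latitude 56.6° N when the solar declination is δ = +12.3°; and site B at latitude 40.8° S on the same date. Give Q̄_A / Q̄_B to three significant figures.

Q̄_A / Q̄_B ≈ 1.59

— Configuration A (ϕ=+56.6°):
cos h₀ = −tan(+56.6°) tan(+12.300°) = -0.3307, h₀ = 1.9078 rad.
Bracket: h₀ sin ϕ sin δ + cos ϕ cos δ sin h₀ = 1.9078×0.83485×0.21303 + 0.55048×0.97705×0.94375 = 0.339299 + 0.507593 = 0.846892.
Q̄ = (S_0/π) × [bracket] = (1044/π) × 0.846892 = 281.44 W/m².
— Configuration B (ϕ=-40.8°):
cos h₀ = −tan(-40.8°) tan(+12.300°) = 0.1882, h₀ = 1.3815 rad.
Bracket: h₀ sin ϕ sin δ + cos ϕ cos δ sin h₀ = 1.3815×-0.65342×0.21303 + 0.75700×0.97705×0.98213 = -0.192302 + 0.726410 = 0.534108.
Q̄ = (S_0/π) × [bracket] = (1044/π) × 0.534108 = 177.49 W/m².
Ratio Q̄_A / Q̄_B = 281.44 / 177.49 = 1.586.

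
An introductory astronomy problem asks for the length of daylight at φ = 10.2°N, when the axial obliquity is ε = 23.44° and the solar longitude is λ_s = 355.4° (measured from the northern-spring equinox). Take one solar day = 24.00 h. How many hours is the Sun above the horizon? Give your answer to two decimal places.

11.96 h

Solar declination: sin δ = sin ε · sin λ_s = sin 23.44° × sin 355.4° = -0.03190, so δ = -1.828°.
cos H₀ = −tan φ · tan δ = −tan(+10.2°) × tan(-1.828°) = 0.0057, so H₀ = 1.5651 rad = 89.67°.
Daylight = 2H₀/(2π) × 24.00 h = (1.5651/π) × 24.00 = 11.96 h.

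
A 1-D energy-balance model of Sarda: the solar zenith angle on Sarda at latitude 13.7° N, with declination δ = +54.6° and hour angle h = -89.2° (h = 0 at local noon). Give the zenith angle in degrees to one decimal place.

θ_z = 78.4°

cos θ_z = sin φ sin δ + cos φ cos δ cos h = 0.193053 + 0.007858 = 0.200911.
θ_z = arccos(0.200911) = 78.4°.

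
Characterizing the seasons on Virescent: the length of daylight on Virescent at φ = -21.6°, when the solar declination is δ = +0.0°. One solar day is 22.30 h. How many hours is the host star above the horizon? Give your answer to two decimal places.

cos H₀ = −tan φ · tan δ = −tan(-21.6°) × tan(+0.000°) = 0.0000, so H₀ = 1.5708 rad = 90.00°.
Daylight = 2H₀/(2π) × 22.30 h = (1.5708/π) × 22.30 = 11.15 h.

11.15 h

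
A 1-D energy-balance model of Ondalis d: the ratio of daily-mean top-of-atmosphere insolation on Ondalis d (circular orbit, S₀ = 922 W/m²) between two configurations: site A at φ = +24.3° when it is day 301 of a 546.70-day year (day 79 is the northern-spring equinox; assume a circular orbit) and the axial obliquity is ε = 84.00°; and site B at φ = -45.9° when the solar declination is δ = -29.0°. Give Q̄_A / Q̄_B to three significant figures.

— Configuration A (φ=+24.3°):
Solar longitude: λ_s = 360° × (301 − 79)/546.70 = 146.186°.
sin δ = sin 84.00° × sin 146.186° = 0.55345, so δ = +33.604°.
cos H₀ = −tan(+24.3°) tan(+33.604°) = -0.3000, H₀ = 1.8755 rad.
Bracket: H₀ sin φ sin δ + cos φ cos δ sin H₀ = 1.8755×0.41151×0.55345 + 0.91140×0.83288×0.95393 = 0.427146 + 0.724116 = 1.151262.
Q̄ = (S₀/π) × [bracket] = (922/π) × 1.151262 = 337.87 W/m².
— Configuration B (φ=-45.9°):
cos H₀ = −tan(-45.9°) tan(-29.000°) = -0.5720, H₀ = 2.1797 rad.
Bracket: H₀ sin φ sin δ + cos φ cos δ sin H₀ = 2.1797×-0.71813×-0.48481 + 0.69591×0.87462×0.82025 = 0.758877 + 0.499251 = 1.258128.
Q̄ = (S₀/π) × [bracket] = (922/π) × 1.258128 = 369.24 W/m².
Ratio Q̄_A / Q̄_B = 337.87 / 369.24 = 0.9150.

Q̄_A / Q̄_B ≈ 0.915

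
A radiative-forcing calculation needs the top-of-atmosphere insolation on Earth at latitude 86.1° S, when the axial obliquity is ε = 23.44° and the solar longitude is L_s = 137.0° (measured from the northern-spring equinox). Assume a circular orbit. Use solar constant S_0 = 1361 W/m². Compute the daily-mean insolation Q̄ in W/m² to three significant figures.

Solar declination: sin δ = sin ε · sin L_s = sin 23.44° × sin 137.0° = 0.27129, so δ = +15.741°.
cos h₀ = −tan(-86.1°) tan(+15.741°) = 4.1345 ≥ 1 ⇒ polar night, h₀ = 0 and Q̄ = 0.

Q̄ ≈ 0.00 W/m²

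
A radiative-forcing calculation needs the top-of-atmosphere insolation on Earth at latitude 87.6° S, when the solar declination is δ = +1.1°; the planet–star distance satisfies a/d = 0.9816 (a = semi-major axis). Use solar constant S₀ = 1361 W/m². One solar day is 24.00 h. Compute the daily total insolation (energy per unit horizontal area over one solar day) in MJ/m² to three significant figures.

0.585 MJ/m²

cos H₀ = −tan(-87.6°) tan(+1.100°) = 0.4581, H₀ = 1.0949 rad.
Bracket: H₀ sin φ sin δ + cos φ cos δ sin H₀ = 1.0949×-0.99912×0.01920 + 0.04188×0.99982×0.88889 = -0.021004 + 0.037220 = 0.016216.
Inverse-square distance factor (a/d)² = 0.9816² = 0.963539.
Q̄ = (S₀/π) × 0.963539 × [bracket] = (1361/π) × 0.963539 × 0.016216 = 6.7689 W/m².
Daily total = Q̄ × 24.00 h × 3600 s/h = 6.7689 × 24.00 × 3600 / 10⁶ = 0.5848 MJ/m².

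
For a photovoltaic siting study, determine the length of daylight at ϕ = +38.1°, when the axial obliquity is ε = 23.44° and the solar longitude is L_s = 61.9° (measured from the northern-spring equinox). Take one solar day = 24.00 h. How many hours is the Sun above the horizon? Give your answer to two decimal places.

14.28 h

Solar declination: sin δ = sin ε · sin L_s = sin 23.44° × sin 61.9° = 0.35090, so δ = +20.542°.
cos h₀ = −tan ϕ · tan δ = −tan(+38.1°) × tan(+20.542°) = -0.2938, so h₀ = 1.8690 rad = 107.09°.
Daylight = 2h₀/(2π) × 24.00 h = (1.8690/π) × 24.00 = 14.28 h.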